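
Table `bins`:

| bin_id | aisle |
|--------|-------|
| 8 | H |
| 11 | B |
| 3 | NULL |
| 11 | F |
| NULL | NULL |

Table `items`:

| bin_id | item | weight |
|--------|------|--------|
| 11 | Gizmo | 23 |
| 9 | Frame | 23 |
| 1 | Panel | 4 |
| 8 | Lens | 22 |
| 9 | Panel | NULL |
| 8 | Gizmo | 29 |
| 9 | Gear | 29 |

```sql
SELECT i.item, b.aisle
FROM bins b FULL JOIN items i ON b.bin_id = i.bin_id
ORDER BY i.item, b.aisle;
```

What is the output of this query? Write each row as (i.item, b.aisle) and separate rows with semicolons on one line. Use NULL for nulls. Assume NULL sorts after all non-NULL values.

(Frame, NULL); (Gear, NULL); (Gizmo, B); (Gizmo, F); (Gizmo, H); (Lens, H); (Panel, NULL); (Panel, NULL); (NULL, NULL); (NULL, NULL)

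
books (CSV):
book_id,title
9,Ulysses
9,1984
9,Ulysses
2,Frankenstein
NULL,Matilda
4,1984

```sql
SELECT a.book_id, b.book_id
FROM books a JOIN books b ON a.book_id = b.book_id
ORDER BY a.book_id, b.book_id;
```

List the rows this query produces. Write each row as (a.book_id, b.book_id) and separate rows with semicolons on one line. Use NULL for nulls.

(2, 2); (4, 4); (9, 9); (9, 9); (9, 9); (9, 9); (9, 9); (9, 9); (9, 9); (9, 9); (9, 9)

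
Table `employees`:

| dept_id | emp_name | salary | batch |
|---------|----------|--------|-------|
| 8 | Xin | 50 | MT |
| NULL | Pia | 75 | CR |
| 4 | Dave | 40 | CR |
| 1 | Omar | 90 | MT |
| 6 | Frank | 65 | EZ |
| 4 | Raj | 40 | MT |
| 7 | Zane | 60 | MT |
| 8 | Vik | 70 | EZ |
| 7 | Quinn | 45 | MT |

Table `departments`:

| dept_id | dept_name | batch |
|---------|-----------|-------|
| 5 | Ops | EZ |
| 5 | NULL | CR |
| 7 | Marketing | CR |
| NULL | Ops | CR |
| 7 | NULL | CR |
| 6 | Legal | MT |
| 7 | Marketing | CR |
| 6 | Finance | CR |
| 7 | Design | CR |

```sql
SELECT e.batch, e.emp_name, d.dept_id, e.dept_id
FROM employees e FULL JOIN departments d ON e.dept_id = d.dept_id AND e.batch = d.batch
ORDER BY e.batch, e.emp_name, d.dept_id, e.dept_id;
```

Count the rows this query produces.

18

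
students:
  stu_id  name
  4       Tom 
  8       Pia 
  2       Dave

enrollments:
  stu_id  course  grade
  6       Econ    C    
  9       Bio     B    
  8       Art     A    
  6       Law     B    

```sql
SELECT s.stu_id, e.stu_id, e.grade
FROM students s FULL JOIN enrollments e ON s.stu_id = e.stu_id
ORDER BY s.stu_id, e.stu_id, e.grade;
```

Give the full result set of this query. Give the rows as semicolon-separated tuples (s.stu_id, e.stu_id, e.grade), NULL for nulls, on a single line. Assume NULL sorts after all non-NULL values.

(2, NULL, NULL); (4, NULL, NULL); (8, 8, A); (NULL, 6, B); (NULL, 6, C); (NULL, 9, B)

FULL OUTER JOIN keeps every row from both sides; unmatched rows get NULL for the other side's columns.
Matching on s.stu_id = e.stu_id.
- stu_id=4: no e row matches, row kept with e columns NULL.
- stu_id=8: 1 matching e row(s), so 1 row(s) emitted.
- stu_id=2: no e row matches, row kept with e columns NULL.
- 3 row(s) from e found no s partner → padded with NULL.
After projecting and ordering:
s.stu_id | e.stu_id | e.grade
2 | NULL | NULL
4 | NULL | NULL
8 | 8 | A
NULL | 6 | B
NULL | 6 | C
NULL | 9 | B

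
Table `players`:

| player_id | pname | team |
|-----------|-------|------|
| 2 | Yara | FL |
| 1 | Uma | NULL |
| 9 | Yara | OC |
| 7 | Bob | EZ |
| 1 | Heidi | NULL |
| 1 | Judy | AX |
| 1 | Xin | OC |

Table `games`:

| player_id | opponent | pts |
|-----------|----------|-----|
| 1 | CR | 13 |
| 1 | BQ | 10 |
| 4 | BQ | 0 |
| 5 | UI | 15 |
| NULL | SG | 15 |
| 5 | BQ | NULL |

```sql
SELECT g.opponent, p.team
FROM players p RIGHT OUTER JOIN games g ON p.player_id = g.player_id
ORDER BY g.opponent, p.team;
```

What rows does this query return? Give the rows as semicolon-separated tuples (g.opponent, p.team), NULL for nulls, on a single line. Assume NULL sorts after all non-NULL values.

RIGHT JOIN keeps every row from `games`; unmatched rows get NULL for `players`'s columns.
Matching on p.player_id = g.player_id. A NULL in a compared column never satisfies the condition.
- p[0] player_id=2 → no match.
- p[1] player_id=1 → 2 match(es) in g → 2 row(s).
- p[2] player_id=9 → no match.
- p[3] player_id=7 → no match.
- p[4] player_id=1 → 2 match(es) in g → 2 row(s).
- p[5] player_id=1 → 2 match(es) in g → 2 row(s).
- p[6] player_id=1 → 2 match(es) in g → 2 row(s).
- 4 g row(s) had no p match → kept, p columns NULL.

(BQ, AX); (BQ, OC); (BQ, NULL); (BQ, NULL); (BQ, NULL); (BQ, NULL); (CR, AX); (CR, OC); (CR, NULL); (CR, NULL); (SG, NULL); (UI, NULL)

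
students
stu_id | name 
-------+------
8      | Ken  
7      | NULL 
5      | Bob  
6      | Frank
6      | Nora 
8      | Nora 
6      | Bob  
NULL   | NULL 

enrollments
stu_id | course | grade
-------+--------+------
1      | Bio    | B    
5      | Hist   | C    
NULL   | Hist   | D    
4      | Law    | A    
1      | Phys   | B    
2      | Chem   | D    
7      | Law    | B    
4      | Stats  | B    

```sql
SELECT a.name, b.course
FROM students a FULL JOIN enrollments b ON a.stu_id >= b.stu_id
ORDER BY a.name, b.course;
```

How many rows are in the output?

47

FULL OUTER JOIN keeps every row from both sides; unmatched rows get NULL for the other side's columns.
Matching on a.stu_id >= b.stu_id. A NULL in a compared column never satisfies the condition.
Matched pairs: 45; unmatched a rows kept: 1; unmatched b rows kept: 1.
Total: 45 matched + 2 padded = 47 rows.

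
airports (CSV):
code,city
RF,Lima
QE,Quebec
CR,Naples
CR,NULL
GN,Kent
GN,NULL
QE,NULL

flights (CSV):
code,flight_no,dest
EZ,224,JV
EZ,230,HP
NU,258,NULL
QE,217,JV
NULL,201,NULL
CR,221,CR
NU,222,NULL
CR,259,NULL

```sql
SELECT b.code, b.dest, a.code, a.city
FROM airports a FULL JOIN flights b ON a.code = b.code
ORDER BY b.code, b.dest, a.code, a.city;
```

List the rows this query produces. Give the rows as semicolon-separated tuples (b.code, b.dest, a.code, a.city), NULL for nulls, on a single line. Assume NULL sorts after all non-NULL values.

FULL OUTER JOIN keeps every row from both sides; unmatched rows get NULL for the other side's columns.
Matching on a.code = b.code. A NULL in a compared column never satisfies the condition.
- code=RF: no b row matches, row kept with b columns NULL.
- code=QE: 1 matching b row(s), so 1 row(s) emitted.
- code=CR: 2 matching b row(s), so 2 row(s) emitted.
- code=CR: 2 matching b row(s), so 2 row(s) emitted.
- code=GN: no b row matches, row kept with b columns NULL.
- code=GN: no b row matches, row kept with b columns NULL.
- code=QE: 1 matching b row(s), so 1 row(s) emitted.
- plus 5 unmatched b row(s), each kept with NULL a columns.

(CR, CR, CR, Naples); (CR, CR, CR, NULL); (CR, NULL, CR, Naples); (CR, NULL, CR, NULL); (EZ, HP, NULL, NULL); (EZ, JV, NULL, NULL); (NU, NULL, NULL, NULL); (NU, NULL, NULL, NULL); (QE, JV, QE, Quebec); (QE, JV, QE, NULL); (NULL, NULL, GN, Kent); (NULL, NULL, GN, NULL); (NULL, NULL, RF, Lima); (NULL, NULL, NULL, NULL)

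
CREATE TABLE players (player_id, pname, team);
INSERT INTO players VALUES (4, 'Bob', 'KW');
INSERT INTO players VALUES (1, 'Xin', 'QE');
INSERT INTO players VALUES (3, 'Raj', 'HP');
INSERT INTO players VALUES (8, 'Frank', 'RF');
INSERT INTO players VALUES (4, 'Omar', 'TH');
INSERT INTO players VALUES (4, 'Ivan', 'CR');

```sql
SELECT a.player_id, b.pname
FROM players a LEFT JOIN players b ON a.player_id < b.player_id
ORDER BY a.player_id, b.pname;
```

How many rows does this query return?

LEFT JOIN keeps every row from `players a`; unmatched rows get NULL for `players b`'s columns.
Matching on a.player_id < b.player_id.
- player_id=4: 1 matching b row(s), so 1 row(s) emitted.
- player_id=1: 5 matching b row(s), so 5 row(s) emitted.
- player_id=3: 4 matching b row(s), so 4 row(s) emitted.
- player_id=8: no b row matches, row kept with b columns NULL.
- player_id=4: 1 matching b row(s), so 1 row(s) emitted.
- player_id=4: 1 matching b row(s), so 1 row(s) emitted.
Total: 12 matched + 1 padded = 13 rows.

13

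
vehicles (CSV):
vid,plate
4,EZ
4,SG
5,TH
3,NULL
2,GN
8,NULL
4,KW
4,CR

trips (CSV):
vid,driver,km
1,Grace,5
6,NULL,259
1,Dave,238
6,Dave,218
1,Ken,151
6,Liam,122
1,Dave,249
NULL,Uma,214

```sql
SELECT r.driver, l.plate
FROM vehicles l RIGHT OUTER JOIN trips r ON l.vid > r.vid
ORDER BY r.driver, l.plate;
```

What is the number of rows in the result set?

RIGHT JOIN keeps every row from `trips`; unmatched rows get NULL for `vehicles`'s columns.
Matching on l.vid > r.vid. A NULL in a compared column never satisfies the condition.
- l row (vid=4): matches 4 r row(s) → 4 output row(s).
- l row (vid=4): matches 4 r row(s) → 4 output row(s).
- l row (vid=5): matches 4 r row(s) → 4 output row(s).
- l row (vid=3): matches 4 r row(s) → 4 output row(s).
- l row (vid=2): matches 4 r row(s) → 4 output row(s).
- l row (vid=8): matches 7 r row(s) → 7 output row(s).
- l row (vid=4): matches 4 r row(s) → 4 output row(s).
- l row (vid=4): matches 4 r row(s) → 4 output row(s).
- plus 1 unmatched r row(s), each kept with NULL l columns.
Total: 35 matched + 1 padded = 36 rows.

36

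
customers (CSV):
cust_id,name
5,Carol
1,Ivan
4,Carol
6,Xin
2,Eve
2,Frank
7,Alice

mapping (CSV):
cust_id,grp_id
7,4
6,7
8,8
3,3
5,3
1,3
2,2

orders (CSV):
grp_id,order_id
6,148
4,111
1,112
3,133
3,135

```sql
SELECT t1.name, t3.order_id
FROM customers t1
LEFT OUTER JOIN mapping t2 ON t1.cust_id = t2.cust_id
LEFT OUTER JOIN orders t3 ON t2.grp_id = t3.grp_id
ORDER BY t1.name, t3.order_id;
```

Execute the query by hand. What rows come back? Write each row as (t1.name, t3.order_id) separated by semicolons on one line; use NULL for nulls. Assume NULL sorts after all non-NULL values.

(Alice, 111); (Carol, 133); (Carol, 135); (Carol, NULL); (Eve, NULL); (Frank, NULL); (Ivan, 133); (Ivan, 135); (Xin, NULL)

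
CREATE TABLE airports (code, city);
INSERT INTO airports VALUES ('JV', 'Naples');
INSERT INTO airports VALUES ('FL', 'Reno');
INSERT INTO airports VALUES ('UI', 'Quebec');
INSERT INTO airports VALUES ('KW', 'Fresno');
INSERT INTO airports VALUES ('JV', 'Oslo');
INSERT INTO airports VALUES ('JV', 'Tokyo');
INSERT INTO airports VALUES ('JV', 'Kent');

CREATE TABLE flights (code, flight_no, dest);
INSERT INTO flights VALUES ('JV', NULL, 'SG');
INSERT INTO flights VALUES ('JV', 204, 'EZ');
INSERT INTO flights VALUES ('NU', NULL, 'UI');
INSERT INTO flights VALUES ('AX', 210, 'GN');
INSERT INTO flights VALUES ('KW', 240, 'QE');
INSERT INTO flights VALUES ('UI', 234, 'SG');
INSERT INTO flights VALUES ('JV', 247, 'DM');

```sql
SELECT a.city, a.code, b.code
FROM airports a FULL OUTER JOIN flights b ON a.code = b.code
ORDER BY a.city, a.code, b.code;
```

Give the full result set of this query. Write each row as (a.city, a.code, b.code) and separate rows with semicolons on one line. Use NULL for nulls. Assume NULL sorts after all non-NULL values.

(Fresno, KW, KW); (Kent, JV, JV); (Kent, JV, JV); (Kent, JV, JV); (Naples, JV, JV); (Naples, JV, JV); (Naples, JV, JV); (Oslo, JV, JV); (Oslo, JV, JV); (Oslo, JV, JV); (Quebec, UI, UI); (Reno, FL, NULL); (Tokyo, JV, JV); (Tokyo, JV, JV); (Tokyo, JV, JV); (NULL, NULL, AX); (NULL, NULL, NU)

FULL OUTER JOIN keeps every row from both sides; unmatched rows get NULL for the other side's columns.
Matching on a.code = b.code.
- a (code=JV) pairs with 3 row(s) of b.
- a (code=FL) has no partner → padded with NULL.
- a (code=UI) pairs with 1 row(s) of b.
- a (code=KW) pairs with 1 row(s) of b.
- a (code=JV) pairs with 3 row(s) of b.
- a (code=JV) pairs with 3 row(s) of b.
- a (code=JV) pairs with 3 row(s) of b.
- 2 row(s) from b found no a partner → padded with NULL.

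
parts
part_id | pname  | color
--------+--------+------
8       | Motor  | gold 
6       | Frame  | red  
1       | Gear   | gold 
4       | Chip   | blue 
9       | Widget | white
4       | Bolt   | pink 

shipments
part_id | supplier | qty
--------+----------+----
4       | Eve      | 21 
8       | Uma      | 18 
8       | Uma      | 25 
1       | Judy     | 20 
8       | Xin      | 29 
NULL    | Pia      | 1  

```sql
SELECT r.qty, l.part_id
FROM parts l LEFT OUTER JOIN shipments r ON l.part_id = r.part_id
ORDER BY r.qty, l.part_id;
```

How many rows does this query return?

LEFT JOIN keeps every row from `parts`; unmatched rows get NULL for `shipments`'s columns.
Matching on l.part_id = r.part_id. A NULL in a compared column never satisfies the condition.
- l (part_id=8) pairs with 3 row(s) of r.
- l (part_id=6) has no partner → padded with NULL.
- l (part_id=1) pairs with 1 row(s) of r.
- l (part_id=4) pairs with 1 row(s) of r.
- l (part_id=9) has no partner → padded with NULL.
- l (part_id=4) pairs with 1 row(s) of r.
Total: 6 matched + 2 padded = 8 rows.

8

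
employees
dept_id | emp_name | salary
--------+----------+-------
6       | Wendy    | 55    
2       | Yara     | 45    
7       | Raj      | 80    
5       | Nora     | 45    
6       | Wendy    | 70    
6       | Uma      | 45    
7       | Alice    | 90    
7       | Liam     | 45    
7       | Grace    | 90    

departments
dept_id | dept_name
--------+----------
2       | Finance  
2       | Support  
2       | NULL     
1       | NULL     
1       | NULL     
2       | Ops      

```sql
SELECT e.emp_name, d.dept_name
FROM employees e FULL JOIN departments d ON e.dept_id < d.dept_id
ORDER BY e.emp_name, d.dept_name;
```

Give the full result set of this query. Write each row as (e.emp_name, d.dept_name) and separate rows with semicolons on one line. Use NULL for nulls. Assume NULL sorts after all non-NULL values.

(Alice, NULL); (Grace, NULL); (Liam, NULL); (Nora, NULL); (Raj, NULL); (Uma, NULL); (Wendy, NULL); (Wendy, NULL); (Yara, NULL); (NULL, Finance); (NULL, Ops); (NULL, Support); (NULL, NULL); (NULL, NULL); (NULL, NULL)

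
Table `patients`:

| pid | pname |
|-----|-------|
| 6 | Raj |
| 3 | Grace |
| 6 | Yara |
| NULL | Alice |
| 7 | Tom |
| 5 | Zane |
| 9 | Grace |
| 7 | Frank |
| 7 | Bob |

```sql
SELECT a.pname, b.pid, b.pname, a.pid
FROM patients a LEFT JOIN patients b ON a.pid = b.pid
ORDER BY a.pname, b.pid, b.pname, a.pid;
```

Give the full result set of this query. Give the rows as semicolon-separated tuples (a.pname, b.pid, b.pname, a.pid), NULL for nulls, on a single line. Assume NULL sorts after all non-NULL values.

(Alice, NULL, NULL, NULL); (Bob, 7, Bob, 7); (Bob, 7, Frank, 7); (Bob, 7, Tom, 7); (Frank, 7, Bob, 7); (Frank, 7, Frank, 7); (Frank, 7, Tom, 7); (Grace, 3, Grace, 3); (Grace, 9, Grace, 9); (Raj, 6, Raj, 6); (Raj, 6, Yara, 6); (Tom, 7, Bob, 7); (Tom, 7, Frank, 7); (Tom, 7, Tom, 7); (Yara, 6, Raj, 6); (Yara, 6, Yara, 6); (Zane, 5, Zane, 5)

LEFT JOIN keeps every row from `patients a`; unmatched rows get NULL for `patients b`'s columns.
Matching on a.pid = b.pid. A NULL in a compared column never satisfies the condition.
Matched pairs: 16; unmatched a rows kept: 1.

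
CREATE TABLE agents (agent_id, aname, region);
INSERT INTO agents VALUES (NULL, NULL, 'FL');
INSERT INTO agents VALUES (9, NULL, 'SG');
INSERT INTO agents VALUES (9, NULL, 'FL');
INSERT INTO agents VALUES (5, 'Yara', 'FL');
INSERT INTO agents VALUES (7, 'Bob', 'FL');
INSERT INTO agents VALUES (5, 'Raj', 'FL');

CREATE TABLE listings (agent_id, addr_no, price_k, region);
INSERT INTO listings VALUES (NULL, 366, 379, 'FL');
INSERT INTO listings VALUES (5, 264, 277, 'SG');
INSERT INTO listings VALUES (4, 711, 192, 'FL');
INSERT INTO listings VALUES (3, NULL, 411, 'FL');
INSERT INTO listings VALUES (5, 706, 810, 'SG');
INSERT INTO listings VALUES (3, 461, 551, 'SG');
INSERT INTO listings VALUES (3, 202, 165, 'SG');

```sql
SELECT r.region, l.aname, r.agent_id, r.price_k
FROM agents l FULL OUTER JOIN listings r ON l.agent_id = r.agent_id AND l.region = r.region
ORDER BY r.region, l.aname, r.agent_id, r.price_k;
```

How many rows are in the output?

FULL OUTER JOIN keeps every row from both sides; unmatched rows get NULL for the other side's columns.
Matching on l.agent_id = r.agent_id AND l.region = r.region. A NULL in a compared column never satisfies the condition.
- l (agent_id=NULL, region=FL) has no partner → padded with NULL.
- l (agent_id=9, region=SG) has no partner → padded with NULL.
- l (agent_id=9, region=FL) has no partner → padded with NULL.
- l (agent_id=5, region=FL) has no partner → padded with NULL.
- l (agent_id=7, region=FL) has no partner → padded with NULL.
- l (agent_id=5, region=FL) has no partner → padded with NULL.
- 7 r row(s) had no l match → kept, l columns NULL.
Total: 0 matched + 13 padded = 13 rows.

13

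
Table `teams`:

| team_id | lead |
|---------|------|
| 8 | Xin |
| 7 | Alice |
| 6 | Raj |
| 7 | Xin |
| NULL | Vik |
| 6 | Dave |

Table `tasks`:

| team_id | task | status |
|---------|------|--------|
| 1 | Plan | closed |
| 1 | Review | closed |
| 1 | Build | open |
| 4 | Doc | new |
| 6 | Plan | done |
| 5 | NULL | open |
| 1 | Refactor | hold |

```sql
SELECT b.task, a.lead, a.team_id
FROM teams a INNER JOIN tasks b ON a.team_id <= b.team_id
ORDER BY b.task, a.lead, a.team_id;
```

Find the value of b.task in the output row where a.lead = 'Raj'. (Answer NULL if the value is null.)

Plan

INNER JOIN keeps only pairs where the ON condition holds.
Matching on a.team_id <= b.team_id. A NULL in a compared column never satisfies the condition.
- a (team_id=8) has no partner → excluded.
- a (team_id=7) has no partner → excluded.
- a (team_id=6) pairs with 1 row(s) of b.
- a (team_id=7) has no partner → excluded.
- a (team_id=NULL) has no partner → excluded.
- a (team_id=6) pairs with 1 row(s) of b.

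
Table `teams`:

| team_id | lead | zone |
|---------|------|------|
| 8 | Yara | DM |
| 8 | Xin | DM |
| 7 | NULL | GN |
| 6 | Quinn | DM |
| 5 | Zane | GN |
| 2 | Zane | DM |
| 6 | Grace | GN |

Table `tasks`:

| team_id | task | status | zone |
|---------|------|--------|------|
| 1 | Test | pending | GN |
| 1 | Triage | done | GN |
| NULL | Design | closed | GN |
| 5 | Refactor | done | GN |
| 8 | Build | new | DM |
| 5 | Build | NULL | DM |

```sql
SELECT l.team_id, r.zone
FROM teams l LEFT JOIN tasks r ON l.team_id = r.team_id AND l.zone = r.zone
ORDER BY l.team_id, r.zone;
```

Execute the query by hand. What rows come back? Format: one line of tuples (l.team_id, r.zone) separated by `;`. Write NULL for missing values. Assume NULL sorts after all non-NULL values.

LEFT JOIN keeps every row from `teams`; unmatched rows get NULL for `tasks`'s columns.
Matching on l.team_id = r.team_id AND l.zone = r.zone. A NULL in a compared column never satisfies the condition.
Matched pairs: 3; unmatched l rows kept: 4.

(2, NULL); (5, GN); (6, NULL); (6, NULL); (7, NULL); (8, DM); (8, DM)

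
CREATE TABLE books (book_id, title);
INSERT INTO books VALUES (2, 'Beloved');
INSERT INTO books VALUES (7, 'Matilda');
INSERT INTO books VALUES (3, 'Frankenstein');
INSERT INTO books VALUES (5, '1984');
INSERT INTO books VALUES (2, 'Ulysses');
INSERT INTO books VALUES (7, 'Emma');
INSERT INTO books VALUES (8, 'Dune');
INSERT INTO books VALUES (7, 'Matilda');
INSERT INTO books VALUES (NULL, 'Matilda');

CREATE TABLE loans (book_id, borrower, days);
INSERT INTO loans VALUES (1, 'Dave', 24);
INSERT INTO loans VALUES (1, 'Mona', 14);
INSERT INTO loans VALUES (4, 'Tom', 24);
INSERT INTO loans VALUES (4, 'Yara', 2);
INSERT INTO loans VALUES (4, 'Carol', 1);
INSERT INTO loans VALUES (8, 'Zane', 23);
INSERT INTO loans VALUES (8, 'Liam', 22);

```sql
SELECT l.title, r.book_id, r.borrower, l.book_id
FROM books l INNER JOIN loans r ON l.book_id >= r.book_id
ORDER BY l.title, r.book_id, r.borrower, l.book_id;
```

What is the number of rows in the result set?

33

INNER JOIN keeps only pairs where the ON condition holds.
Matching on l.book_id >= r.book_id. A NULL in a compared column never satisfies the condition.
Matched pairs: 33.
Total: 33 rows.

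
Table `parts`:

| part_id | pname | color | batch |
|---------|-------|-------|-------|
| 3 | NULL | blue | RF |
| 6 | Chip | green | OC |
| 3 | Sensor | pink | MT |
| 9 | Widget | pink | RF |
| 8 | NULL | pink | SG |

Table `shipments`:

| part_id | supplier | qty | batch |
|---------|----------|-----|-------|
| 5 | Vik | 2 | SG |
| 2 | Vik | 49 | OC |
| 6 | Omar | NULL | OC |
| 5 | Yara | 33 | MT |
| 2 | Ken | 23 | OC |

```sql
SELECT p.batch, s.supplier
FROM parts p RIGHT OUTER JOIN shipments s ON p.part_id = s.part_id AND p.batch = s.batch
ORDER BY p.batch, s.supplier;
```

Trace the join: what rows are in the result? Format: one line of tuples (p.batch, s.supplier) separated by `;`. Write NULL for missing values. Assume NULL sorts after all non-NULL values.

(OC, Omar); (NULL, Ken); (NULL, Vik); (NULL, Vik); (NULL, Yara)

RIGHT JOIN keeps every row from `shipments`; unmatched rows get NULL for `parts`'s columns.
Matching on p.part_id = s.part_id AND p.batch = s.batch.
Matched pairs: 1; unmatched s rows kept: 4.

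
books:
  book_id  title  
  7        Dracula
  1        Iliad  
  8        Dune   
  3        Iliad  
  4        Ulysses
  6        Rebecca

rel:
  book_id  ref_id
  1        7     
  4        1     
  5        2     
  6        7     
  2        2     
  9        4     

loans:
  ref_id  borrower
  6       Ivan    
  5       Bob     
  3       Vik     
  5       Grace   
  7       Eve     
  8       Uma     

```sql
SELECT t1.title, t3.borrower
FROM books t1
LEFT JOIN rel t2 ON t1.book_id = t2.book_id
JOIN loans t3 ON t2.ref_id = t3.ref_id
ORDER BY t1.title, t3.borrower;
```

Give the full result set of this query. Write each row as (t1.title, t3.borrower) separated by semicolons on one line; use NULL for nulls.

(Iliad, Eve); (Rebecca, Eve)

Step 1 — t1 LEFT JOIN t2 on book_id → 6 row(s).
Then INNER JOIN `loans t3` on ref_id: keep only rows whose t2.ref_id appears in t3.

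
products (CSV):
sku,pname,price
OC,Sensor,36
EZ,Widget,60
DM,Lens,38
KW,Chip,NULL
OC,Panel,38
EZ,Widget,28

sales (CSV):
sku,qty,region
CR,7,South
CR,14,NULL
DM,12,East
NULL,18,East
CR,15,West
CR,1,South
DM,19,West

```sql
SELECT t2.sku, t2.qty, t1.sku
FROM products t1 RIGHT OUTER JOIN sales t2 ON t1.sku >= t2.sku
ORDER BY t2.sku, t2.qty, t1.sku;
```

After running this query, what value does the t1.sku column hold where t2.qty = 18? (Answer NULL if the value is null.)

NULL

RIGHT JOIN keeps every row from `sales`; unmatched rows get NULL for `products`'s columns.
Matching on t1.sku >= t2.sku. A NULL in a compared column never satisfies the condition.
Matched pairs: 36; unmatched t2 rows kept: 1.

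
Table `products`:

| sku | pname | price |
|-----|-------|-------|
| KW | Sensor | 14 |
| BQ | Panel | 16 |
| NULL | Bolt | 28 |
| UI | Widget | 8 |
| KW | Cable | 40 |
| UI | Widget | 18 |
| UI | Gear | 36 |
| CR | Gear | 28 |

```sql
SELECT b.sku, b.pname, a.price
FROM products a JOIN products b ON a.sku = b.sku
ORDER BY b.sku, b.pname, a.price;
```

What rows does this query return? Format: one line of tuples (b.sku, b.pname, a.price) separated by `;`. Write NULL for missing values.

(BQ, Panel, 16); (CR, Gear, 28); (KW, Cable, 14); (KW, Cable, 40); (KW, Sensor, 14); (KW, Sensor, 40); (UI, Gear, 8); (UI, Gear, 18); (UI, Gear, 36); (UI, Widget, 8); (UI, Widget, 8); (UI, Widget, 18); (UI, Widget, 18); (UI, Widget, 36); (UI, Widget, 36)

INNER JOIN keeps only pairs where the ON condition holds.
Matching on a.sku = b.sku. A NULL in a compared column never satisfies the condition.
- a[0] sku=KW → 2 match(es) in b → 2 row(s).
- a[1] sku=BQ → 1 match(es) in b → 1 row(s).
- a[2] sku=NULL → no match; dropped.
- a[3] sku=UI → 3 match(es) in b → 3 row(s).
- a[4] sku=KW → 2 match(es) in b → 2 row(s).
- a[5] sku=UI → 3 match(es) in b → 3 row(s).
- a[6] sku=UI → 3 match(es) in b → 3 row(s).
- a[7] sku=CR → 1 match(es) in b → 1 row(s).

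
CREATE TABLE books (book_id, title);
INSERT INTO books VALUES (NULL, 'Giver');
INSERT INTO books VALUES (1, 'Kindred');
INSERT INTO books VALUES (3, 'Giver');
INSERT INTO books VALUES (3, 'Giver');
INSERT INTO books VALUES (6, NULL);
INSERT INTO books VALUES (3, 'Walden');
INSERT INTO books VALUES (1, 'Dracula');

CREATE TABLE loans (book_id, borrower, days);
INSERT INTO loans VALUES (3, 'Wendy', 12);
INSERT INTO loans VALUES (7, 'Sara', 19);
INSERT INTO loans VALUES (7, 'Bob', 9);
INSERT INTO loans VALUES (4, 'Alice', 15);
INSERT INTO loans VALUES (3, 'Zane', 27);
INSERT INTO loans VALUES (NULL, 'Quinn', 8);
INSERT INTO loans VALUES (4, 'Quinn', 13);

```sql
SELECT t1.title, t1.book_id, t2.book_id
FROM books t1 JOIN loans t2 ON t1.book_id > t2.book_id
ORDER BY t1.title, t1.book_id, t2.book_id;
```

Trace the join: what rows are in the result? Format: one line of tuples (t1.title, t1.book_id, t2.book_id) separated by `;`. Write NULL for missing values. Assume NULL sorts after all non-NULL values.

INNER JOIN keeps only pairs where the ON condition holds.
Matching on t1.book_id > t2.book_id. A NULL in a compared column never satisfies the condition.
- t1 row (book_id=NULL): no match → dropped.
- t1 row (book_id=1): no match → dropped.
- t1 row (book_id=3): no match → dropped.
- t1 row (book_id=3): no match → dropped.
- t1 row (book_id=6): matches 4 t2 row(s) → 4 output row(s).
- t1 row (book_id=3): no match → dropped.
- t1 row (book_id=1): no match → dropped.
After projecting and ordering:
t1.title | t1.book_id | t2.book_id
NULL | 6 | 3
NULL | 6 | 3
NULL | 6 | 4
NULL | 6 | 4

(NULL, 6, 3); (NULL, 6, 3); (NULL, 6, 4); (NULL, 6, 4)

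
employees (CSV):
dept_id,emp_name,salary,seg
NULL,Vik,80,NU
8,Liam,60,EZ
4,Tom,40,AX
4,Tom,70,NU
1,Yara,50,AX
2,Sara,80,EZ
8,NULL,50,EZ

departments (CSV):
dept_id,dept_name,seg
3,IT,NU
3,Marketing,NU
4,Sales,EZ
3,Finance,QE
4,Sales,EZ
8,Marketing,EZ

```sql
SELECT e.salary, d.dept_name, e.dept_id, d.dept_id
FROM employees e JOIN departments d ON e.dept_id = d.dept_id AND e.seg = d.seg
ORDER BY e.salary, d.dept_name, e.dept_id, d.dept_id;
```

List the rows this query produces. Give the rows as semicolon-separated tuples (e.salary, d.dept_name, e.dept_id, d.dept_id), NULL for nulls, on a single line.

INNER JOIN keeps only pairs where the ON condition holds.
Matching on e.dept_id = d.dept_id AND e.seg = d.seg. A NULL in a compared column never satisfies the condition.
- e (dept_id=NULL, seg=NU) has no partner → excluded.
- e (dept_id=8, seg=EZ) pairs with 1 row(s) of d.
- e (dept_id=4, seg=AX) has no partner → excluded.
- e (dept_id=4, seg=NU) has no partner → excluded.
- e (dept_id=1, seg=AX) has no partner → excluded.
- e (dept_id=2, seg=EZ) has no partner → excluded.
- e (dept_id=8, seg=EZ) pairs with 1 row(s) of d.
After projecting and ordering:
e.salary | d.dept_name | e.dept_id | d.dept_id
50 | Marketing | 8 | 8
60 | Marketing | 8 | 8

(50, Marketing, 8, 8); (60, Marketing, 8, 8)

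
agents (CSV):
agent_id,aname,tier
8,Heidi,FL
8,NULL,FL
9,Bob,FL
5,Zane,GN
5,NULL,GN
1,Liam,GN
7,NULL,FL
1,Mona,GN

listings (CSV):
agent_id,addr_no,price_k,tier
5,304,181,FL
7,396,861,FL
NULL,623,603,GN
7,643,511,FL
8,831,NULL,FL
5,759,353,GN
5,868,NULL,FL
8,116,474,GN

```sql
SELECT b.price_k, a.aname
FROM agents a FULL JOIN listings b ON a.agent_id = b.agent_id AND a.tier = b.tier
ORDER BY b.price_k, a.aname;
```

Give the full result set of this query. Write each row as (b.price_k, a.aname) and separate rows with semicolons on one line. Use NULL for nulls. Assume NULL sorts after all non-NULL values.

FULL OUTER JOIN keeps every row from both sides; unmatched rows get NULL for the other side's columns.
Matching on a.agent_id = b.agent_id AND a.tier = b.tier. A NULL in a compared column never satisfies the condition.
Matched pairs: 6; unmatched a rows kept: 3; unmatched b rows kept: 4.

(181, NULL); (353, Zane); (353, NULL); (474, NULL); (511, NULL); (603, NULL); (861, NULL); (NULL, Bob); (NULL, Heidi); (NULL, Liam); (NULL, Mona); (NULL, NULL); (NULL, NULL)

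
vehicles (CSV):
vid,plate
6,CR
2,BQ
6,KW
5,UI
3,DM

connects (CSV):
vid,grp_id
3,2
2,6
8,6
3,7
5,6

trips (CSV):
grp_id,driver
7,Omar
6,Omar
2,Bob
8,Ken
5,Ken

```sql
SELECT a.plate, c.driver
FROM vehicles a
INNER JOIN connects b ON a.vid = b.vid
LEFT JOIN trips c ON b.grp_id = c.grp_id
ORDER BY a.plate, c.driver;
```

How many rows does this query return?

4

Step 1 — a INNER JOIN b on vid → 4 row(s).
Then LEFT JOIN `trips c` on grp_id: each of those 4 rows is kept; rows whose b.grp_id has no match in c get NULL for c's columns.
Result: 4 row(s).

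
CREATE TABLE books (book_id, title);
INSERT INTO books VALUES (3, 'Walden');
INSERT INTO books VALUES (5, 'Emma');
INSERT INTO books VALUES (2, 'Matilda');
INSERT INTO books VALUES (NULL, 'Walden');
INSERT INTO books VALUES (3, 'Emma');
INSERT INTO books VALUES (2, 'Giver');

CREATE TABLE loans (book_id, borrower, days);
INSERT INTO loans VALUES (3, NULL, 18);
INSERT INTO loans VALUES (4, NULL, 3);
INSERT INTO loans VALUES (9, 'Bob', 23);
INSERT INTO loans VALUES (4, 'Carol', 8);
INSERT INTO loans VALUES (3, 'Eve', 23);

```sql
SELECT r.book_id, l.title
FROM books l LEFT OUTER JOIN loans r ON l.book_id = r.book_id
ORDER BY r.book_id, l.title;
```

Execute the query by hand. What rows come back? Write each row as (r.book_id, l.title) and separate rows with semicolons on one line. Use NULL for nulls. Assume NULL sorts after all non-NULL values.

(3, Emma); (3, Emma); (3, Walden); (3, Walden); (NULL, Emma); (NULL, Giver); (NULL, Matilda); (NULL, Walden)

LEFT JOIN keeps every row from `books`; unmatched rows get NULL for `loans`'s columns.
Matching on l.book_id = r.book_id. A NULL in a compared column never satisfies the condition.
- l[0] book_id=3 → 2 match(es) in r → 2 row(s).
- l[1] book_id=5 → no match; kept with NULLs on the r side.
- l[2] book_id=2 → no match; kept with NULLs on the r side.
- l[3] book_id=NULL → no match; kept with NULLs on the r side.
- l[4] book_id=3 → 2 match(es) in r → 2 row(s).
- l[5] book_id=2 → no match; kept with NULLs on the r side.
After projecting and ordering:
r.book_id | l.title
3 | Emma
3 | Emma
3 | Walden
3 | Walden
NULL | Emma
NULL | Giver
NULL | Matilda
NULL | Walden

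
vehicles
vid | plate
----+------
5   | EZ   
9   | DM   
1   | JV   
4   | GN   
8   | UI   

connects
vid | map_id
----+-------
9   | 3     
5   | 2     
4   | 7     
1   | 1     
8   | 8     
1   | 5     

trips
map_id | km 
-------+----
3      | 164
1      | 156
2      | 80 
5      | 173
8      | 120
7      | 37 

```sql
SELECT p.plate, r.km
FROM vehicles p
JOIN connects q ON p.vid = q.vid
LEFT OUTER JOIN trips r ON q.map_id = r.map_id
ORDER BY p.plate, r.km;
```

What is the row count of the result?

6

Evaluate left to right. First `vehicles p INNER JOIN connects q` on vid: 6 row(s).
Then LEFT JOIN `trips r` on map_id: each of those 6 rows is kept; rows whose q.map_id has no match in r get NULL for r's columns.
Result: 6 row(s).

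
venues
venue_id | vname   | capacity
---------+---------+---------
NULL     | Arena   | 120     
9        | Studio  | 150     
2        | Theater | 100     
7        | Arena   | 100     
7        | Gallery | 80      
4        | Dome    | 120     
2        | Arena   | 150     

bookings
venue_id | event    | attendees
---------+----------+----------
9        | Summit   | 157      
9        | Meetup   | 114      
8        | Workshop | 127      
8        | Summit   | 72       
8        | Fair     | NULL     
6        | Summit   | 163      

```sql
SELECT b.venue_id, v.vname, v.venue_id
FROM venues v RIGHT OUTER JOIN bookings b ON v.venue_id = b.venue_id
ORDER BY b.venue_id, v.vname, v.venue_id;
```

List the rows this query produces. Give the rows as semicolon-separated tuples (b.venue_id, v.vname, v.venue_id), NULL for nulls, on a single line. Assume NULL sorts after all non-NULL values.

RIGHT JOIN keeps every row from `bookings`; unmatched rows get NULL for `venues`'s columns.
Matching on v.venue_id = b.venue_id. A NULL in a compared column never satisfies the condition.
- venue_id=NULL: no matching b row.
- venue_id=9: 2 matching b row(s), so 2 row(s) emitted.
- venue_id=2: no matching b row.
- venue_id=7: no matching b row.
- venue_id=7: no matching b row.
- venue_id=4: no matching b row.
- venue_id=2: no matching b row.
- plus 4 unmatched b row(s), each kept with NULL v columns.
After projecting and ordering:
b.venue_id | v.vname | v.venue_id
6 | NULL | NULL
8 | NULL | NULL
8 | NULL | NULL
8 | NULL | NULL
9 | Studio | 9
9 | Studio | 9

(6, NULL, NULL); (8, NULL, NULL); (8, NULL, NULL); (8, NULL, NULL); (9, Studio, 9); (9, Studio, 9)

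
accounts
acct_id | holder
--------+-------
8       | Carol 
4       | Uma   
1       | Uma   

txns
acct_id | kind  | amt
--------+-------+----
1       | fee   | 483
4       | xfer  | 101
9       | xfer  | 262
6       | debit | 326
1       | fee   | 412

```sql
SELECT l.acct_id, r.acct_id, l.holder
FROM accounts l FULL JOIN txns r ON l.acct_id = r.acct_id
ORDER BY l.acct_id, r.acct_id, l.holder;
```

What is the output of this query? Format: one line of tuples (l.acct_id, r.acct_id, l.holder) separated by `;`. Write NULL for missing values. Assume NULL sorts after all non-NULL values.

FULL OUTER JOIN keeps every row from both sides; unmatched rows get NULL for the other side's columns.
Matching on l.acct_id = r.acct_id.
Matched pairs: 3; unmatched l rows kept: 1; unmatched r rows kept: 2.

(1, 1, Uma); (1, 1, Uma); (4, 4, Uma); (8, NULL, Carol); (NULL, 6, NULL); (NULL, 9, NULL)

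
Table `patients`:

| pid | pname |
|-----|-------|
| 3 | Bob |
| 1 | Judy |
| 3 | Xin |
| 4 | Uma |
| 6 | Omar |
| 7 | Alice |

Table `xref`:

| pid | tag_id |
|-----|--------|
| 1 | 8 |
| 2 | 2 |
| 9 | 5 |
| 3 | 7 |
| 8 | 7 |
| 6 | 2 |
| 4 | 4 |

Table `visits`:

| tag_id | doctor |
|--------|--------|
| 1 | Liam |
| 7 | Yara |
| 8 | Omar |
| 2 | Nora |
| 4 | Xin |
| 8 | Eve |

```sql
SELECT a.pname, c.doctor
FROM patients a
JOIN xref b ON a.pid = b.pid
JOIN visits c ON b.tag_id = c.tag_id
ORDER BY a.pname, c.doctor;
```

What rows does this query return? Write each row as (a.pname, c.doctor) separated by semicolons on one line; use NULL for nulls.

Step 1 — a INNER JOIN b on pid → 5 row(s).
Then INNER JOIN `visits c` on tag_id: keep only rows whose b.tag_id appears in c.

(Bob, Yara); (Judy, Eve); (Judy, Omar); (Omar, Nora); (Uma, Xin); (Xin, Yara)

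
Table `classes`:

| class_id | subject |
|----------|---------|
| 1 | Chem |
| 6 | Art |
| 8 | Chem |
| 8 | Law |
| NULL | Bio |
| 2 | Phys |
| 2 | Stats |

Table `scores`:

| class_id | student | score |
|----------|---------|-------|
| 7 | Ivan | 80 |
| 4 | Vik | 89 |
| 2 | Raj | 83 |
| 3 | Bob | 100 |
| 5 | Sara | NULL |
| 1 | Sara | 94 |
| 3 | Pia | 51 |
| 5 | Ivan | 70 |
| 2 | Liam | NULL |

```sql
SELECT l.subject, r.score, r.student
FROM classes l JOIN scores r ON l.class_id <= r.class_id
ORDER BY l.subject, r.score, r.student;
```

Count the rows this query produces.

26

INNER JOIN keeps only pairs where the ON condition holds.
Matching on l.class_id <= r.class_id. A NULL in a compared column never satisfies the condition.
- l (class_id=1) pairs with 9 row(s) of r.
- l (class_id=6) pairs with 1 row(s) of r.
- l (class_id=8) has no partner → excluded.
- l (class_id=8) has no partner → excluded.
- l (class_id=NULL) has no partner → excluded.
- l (class_id=2) pairs with 8 row(s) of r.
- l (class_id=2) pairs with 8 row(s) of r.
Total: 26 rows.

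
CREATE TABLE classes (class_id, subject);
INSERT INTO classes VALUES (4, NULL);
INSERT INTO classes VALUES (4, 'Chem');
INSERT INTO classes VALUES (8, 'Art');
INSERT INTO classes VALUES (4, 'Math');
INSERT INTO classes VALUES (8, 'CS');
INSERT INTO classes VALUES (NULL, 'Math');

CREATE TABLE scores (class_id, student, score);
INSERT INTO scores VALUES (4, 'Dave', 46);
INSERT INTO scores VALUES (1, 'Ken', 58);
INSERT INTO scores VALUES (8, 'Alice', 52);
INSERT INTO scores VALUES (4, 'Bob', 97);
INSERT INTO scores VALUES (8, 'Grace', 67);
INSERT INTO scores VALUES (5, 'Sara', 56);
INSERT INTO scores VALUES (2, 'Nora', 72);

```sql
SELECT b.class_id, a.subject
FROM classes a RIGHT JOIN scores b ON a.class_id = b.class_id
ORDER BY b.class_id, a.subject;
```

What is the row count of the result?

13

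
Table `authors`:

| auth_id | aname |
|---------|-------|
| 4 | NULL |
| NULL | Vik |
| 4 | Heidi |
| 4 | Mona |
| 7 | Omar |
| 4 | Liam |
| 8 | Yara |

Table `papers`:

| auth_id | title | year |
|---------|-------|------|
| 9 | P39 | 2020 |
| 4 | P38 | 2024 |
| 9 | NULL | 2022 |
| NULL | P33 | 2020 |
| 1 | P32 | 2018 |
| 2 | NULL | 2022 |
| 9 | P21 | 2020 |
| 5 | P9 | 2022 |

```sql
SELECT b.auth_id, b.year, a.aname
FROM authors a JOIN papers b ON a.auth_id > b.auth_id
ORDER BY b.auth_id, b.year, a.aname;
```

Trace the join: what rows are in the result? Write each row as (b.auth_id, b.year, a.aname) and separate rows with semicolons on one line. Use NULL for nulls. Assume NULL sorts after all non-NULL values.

(1, 2018, Heidi); (1, 2018, Liam); (1, 2018, Mona); (1, 2018, Omar); (1, 2018, Yara); (1, 2018, NULL); (2, 2022, Heidi); (2, 2022, Liam); (2, 2022, Mona); (2, 2022, Omar); (2, 2022, Yara); (2, 2022, NULL); (4, 2024, Omar); (4, 2024, Yara); (5, 2022, Omar); (5, 2022, Yara)

INNER JOIN keeps only pairs where the ON condition holds.
Matching on a.auth_id > b.auth_id. A NULL in a compared column never satisfies the condition.
Matched pairs: 16.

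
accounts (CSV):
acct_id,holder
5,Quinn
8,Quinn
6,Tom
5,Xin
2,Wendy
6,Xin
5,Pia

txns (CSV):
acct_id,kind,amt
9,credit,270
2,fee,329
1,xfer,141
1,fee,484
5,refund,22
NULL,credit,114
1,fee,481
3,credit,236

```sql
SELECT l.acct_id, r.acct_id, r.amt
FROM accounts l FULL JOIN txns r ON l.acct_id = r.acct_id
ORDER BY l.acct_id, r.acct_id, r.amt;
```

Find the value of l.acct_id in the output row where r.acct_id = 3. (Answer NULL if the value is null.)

NULL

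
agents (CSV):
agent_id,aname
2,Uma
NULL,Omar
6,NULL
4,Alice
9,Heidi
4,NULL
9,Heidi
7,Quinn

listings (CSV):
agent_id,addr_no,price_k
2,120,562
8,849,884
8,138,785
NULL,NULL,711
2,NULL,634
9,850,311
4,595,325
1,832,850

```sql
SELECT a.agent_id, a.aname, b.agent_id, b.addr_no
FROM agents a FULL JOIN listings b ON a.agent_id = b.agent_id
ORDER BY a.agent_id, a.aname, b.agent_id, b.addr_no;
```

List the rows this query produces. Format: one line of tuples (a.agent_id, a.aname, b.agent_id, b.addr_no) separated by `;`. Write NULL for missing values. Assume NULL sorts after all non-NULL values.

FULL OUTER JOIN keeps every row from both sides; unmatched rows get NULL for the other side's columns.
Matching on a.agent_id = b.agent_id. A NULL in a compared column never satisfies the condition.
- a (agent_id=2) pairs with 2 row(s) of b.
- a (agent_id=NULL) has no partner → padded with NULL.
- a (agent_id=6) has no partner → padded with NULL.
- a (agent_id=4) pairs with 1 row(s) of b.
- a (agent_id=9) pairs with 1 row(s) of b.
- a (agent_id=4) pairs with 1 row(s) of b.
- a (agent_id=9) pairs with 1 row(s) of b.
- a (agent_id=7) has no partner → padded with NULL.
- plus 4 unmatched b row(s), each kept with NULL a columns.

(2, Uma, 2, 120); (2, Uma, 2, NULL); (4, Alice, 4, 595); (4, NULL, 4, 595); (6, NULL, NULL, NULL); (7, Quinn, NULL, NULL); (9, Heidi, 9, 850); (9, Heidi, 9, 850); (NULL, Omar, NULL, NULL); (NULL, NULL, 1, 832); (NULL, NULL, 8, 138); (NULL, NULL, 8, 849); (NULL, NULL, NULL, NULL)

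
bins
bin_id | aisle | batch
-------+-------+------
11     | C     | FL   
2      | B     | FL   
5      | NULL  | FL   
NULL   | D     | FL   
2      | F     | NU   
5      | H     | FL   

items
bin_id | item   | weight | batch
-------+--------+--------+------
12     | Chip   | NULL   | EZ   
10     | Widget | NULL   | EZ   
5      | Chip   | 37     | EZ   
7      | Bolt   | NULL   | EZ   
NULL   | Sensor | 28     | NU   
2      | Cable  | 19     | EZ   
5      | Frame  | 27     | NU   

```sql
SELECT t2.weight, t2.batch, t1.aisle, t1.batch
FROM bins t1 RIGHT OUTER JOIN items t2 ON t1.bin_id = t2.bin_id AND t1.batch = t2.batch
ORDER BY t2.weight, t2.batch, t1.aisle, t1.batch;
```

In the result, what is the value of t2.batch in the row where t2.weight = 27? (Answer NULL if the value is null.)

NU

RIGHT JOIN keeps every row from `items`; unmatched rows get NULL for `bins`'s columns.
Matching on t1.bin_id = t2.bin_id AND t1.batch = t2.batch. A NULL in a compared column never satisfies the condition.
Matched pairs: 0; unmatched t2 rows kept: 7.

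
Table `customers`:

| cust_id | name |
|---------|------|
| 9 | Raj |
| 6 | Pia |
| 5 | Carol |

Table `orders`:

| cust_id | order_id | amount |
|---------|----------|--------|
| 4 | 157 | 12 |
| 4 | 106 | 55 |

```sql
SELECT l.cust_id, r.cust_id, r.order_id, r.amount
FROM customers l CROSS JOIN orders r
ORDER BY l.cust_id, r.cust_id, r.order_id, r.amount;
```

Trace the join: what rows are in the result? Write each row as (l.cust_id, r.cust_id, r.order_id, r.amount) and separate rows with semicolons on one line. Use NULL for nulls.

CROSS JOIN pairs every row of `customers` with every row of `orders`: 3 × 2 = 6 rows.

(5, 4, 106, 55); (5, 4, 157, 12); (6, 4, 106, 55); (6, 4, 157, 12); (9, 4, 106, 55); (9, 4, 157, 12)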